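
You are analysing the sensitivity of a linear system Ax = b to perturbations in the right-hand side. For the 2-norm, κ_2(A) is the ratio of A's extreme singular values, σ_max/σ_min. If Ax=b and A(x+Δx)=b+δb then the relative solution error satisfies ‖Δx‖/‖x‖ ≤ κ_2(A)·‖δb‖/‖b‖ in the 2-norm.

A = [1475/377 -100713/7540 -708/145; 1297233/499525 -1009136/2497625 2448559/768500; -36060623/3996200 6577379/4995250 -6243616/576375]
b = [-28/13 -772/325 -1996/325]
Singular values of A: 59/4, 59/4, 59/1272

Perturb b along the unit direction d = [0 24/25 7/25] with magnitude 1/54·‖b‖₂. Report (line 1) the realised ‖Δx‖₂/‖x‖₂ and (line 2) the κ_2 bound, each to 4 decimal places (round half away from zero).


from the listed singular values, σ₁ = 59/4, σ_n = 59/1272
κ_2(A) = (59/4) / (59/1272) = 318.0000
worst-case relative error ≤ 318.0000 × 1/54 = 5.8889
solve Ax = b  →  x = [62.6347 35.7835 -47.2594]
‖b‖ = 6.9282, ‖x‖ = 86.2381
δb = ε·‖b‖·d = [0.0000 0.1232 0.0359]; solving A·Δx = δb gives ‖Δx‖ = 2.7661
realised ‖Δx‖/‖x‖ = 0.0321
realised/bound (from unrounded values) ≈ 0.0054

0.0321
5.8889


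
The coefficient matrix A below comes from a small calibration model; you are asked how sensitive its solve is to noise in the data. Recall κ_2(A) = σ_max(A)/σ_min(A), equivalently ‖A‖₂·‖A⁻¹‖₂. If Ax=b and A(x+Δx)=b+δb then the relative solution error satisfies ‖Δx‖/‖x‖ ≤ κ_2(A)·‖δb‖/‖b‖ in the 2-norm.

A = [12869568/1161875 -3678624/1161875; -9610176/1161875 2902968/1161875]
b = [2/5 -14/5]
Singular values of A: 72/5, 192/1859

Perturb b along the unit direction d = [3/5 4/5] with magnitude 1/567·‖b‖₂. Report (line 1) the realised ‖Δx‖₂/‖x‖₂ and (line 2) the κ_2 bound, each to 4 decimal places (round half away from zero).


0.0025
0.2459

σ_max = 72/5, σ_min = 192/1859
κ = σ_max/σ_min = (72/5)/(192/1859) = 139.4250
bound on ‖Δx‖/‖x‖: κ·ε = 139.4250·1/567 = 0.2459
solve Ax = b  →  x = [-5.2888 -18.6289]
2-norm of b is 2.8284; of x, 19.3651
with δb = [0.0030 0.0040], A·Δx = δb → ‖Δx‖ = 0.0483
realised ‖Δx‖/‖x‖ = 0.0025
realised/bound (from unrounded values) ≈ 0.0101


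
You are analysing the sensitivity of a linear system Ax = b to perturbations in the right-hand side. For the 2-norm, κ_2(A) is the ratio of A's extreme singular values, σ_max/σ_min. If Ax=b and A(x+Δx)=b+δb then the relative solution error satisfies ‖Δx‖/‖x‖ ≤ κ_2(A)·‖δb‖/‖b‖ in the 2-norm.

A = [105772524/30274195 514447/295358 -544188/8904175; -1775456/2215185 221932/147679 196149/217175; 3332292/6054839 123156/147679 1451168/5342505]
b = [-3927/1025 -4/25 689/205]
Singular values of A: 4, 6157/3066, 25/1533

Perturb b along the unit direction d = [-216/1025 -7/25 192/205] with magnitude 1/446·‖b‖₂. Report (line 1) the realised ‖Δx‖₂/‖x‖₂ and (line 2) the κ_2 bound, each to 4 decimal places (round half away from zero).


largest singular value 4, smallest 25/1533
κ = σ_max/σ_min = 4/(25/1533) = 245.2800
perturbation bound = 245.2800·1/446 = 0.5500
solve Ax = b  →  x = [53.4495 -101.8116 216.6579]
2-norm of b is 5.0990; of x, 245.2817
re-solving with b+δb shifts x by Δx of norm 0.7011
dividing the unrounded norms, ‖Δx‖/‖x‖ = 0.0029
so the bound overstates the realised error by a factor of ≈ 192.4148 (computed from the unrounded values)

0.0029
0.5500


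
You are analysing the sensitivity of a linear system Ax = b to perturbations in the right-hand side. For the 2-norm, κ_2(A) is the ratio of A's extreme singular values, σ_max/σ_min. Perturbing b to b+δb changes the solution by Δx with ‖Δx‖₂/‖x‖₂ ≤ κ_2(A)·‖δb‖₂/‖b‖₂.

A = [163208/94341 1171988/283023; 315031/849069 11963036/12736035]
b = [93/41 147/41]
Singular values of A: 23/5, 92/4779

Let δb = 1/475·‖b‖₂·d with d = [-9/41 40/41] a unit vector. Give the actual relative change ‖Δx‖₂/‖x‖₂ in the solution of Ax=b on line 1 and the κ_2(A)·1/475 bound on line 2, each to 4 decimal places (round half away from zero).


0.0030
0.5031

σ_max = 23/5, σ_min = 92/4779
κ_2(A) = (23/5) / (92/4779) = 238.9500
worst-case relative error ≤ 238.9500 × 1/475 = 0.5031
solve Ax = b  →  x = [-143.5987 60.5393]
2-norm of b is 4.2426; of x, 155.8383
δb = ε·‖b‖·d = [-0.0020 0.0087]; solving A·Δx = δb gives ‖Δx‖ = 0.4640
dividing the unrounded norms, ‖Δx‖/‖x‖ = 0.0030
so the bound overstates the realised error by a factor of ≈ 168.9646 (computed from the unrounded values)


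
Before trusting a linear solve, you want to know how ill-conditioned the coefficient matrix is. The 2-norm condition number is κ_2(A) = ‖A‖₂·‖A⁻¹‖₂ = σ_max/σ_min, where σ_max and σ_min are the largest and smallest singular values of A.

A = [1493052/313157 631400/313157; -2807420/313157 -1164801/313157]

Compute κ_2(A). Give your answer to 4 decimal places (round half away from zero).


354.2500

AᵀA = [34985506336/339333241 14577157980/339333241; 14577157980/339333241 6074143009/339333241]; tr = 242956505/2007889, det = 234256/2007889
solving λ² − 242956505/2007889·λ + 234256/2007889 = 0 gives λ = 121, 1936/2007889
κ_2(A) = √(λ_max/λ_min) = √(121 / (1936/2007889)) = 354.2500


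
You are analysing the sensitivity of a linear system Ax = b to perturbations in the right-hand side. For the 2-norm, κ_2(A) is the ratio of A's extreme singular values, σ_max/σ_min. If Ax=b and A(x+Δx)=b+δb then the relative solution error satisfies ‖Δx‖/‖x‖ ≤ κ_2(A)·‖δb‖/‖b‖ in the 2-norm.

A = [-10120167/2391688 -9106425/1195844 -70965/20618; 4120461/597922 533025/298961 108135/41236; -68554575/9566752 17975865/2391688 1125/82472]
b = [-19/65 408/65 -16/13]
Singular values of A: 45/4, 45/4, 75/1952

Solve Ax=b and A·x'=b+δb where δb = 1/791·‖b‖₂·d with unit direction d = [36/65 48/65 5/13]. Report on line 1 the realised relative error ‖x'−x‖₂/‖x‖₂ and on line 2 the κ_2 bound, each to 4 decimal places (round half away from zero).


0.0020
0.3702

from the listed singular values, σ₁ = 45/4, σ_n = 75/1952
κ_2(A) = (45/4) / (75/1952) = 292.8000
perturbation bound = 292.8000·1/791 = 0.3702
solve Ax = b  →  x = [-28.5737 -27.5813 96.2352]
‖b‖₂ = 6.4031 and ‖x‖₂ = 104.1076
δb = ε·‖b‖·d = [0.0045 0.0060 0.0031]; solving A·Δx = δb gives ‖Δx‖ = 0.2107
realised ‖Δx‖/‖x‖ = 0.0020
so the bound overstates the realised error by a factor of ≈ 182.9124 (computed from the unrounded values)


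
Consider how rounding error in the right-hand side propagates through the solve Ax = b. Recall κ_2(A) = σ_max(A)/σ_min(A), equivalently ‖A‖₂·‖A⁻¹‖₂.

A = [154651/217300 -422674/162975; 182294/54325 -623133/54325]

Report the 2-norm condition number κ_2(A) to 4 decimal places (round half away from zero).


M = AᵀA = [330526217/28090000 -424892279/10533750; -424892279/10533750 2185190917/15800625]. tr(M)=60700465/404496, det(M)=117649/404496
char-poly roots: 2401/16 and 49/25281
σ_max=√(2401/16)=(49/4), σ_min=√(49/25281)=(7/159) → κ = 278.2500

278.2500


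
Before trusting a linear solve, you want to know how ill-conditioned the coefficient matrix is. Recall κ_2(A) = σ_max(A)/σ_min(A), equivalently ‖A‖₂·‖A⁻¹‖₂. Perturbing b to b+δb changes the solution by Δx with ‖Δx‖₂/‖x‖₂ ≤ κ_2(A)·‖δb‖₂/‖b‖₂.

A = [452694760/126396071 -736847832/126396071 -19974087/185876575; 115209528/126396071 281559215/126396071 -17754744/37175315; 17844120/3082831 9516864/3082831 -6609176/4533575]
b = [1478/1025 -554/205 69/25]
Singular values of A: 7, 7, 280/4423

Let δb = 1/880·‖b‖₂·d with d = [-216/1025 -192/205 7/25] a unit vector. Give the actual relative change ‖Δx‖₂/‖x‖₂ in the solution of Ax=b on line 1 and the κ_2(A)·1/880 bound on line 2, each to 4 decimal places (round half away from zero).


largest singular value 7, smallest 280/4423
condition number: 7 ÷ (280/4423) = 110.5750
κ_2(A)·‖δb‖/‖b‖ = 0.1257
solve Ax = b  →  x = [9.5591 4.7744 46.1707]
‖b‖ = 4.1231, ‖x‖ = 47.3910
re-solving with b+δb shifts x by Δx of norm 0.0740
relative error = 0.0016
realised/bound (from unrounded values) ≈ 0.0124

0.0016
0.1257


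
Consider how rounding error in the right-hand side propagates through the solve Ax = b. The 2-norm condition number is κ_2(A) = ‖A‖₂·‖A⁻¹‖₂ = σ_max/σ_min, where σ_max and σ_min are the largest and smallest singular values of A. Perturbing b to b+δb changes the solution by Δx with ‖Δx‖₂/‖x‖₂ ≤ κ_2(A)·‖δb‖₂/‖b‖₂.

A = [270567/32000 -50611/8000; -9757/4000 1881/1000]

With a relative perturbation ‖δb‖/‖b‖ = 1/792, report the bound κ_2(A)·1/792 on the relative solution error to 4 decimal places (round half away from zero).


AᵀA = [25375757/327680 -4757841/81920; -4757841/81920 892133/20480]; tr = 7929977/65536, det = 14641/65536
eigenvalues of AᵀA: λ = (tr ± √(tr²−4·det))/2 = 121, 121/65536
κ_2(A) = √(λ_max/λ_min) = √(121 / (121/65536)) = 256.0000
worst-case relative error ≤ 256.0000 × 1/792 = 0.3232

0.3232


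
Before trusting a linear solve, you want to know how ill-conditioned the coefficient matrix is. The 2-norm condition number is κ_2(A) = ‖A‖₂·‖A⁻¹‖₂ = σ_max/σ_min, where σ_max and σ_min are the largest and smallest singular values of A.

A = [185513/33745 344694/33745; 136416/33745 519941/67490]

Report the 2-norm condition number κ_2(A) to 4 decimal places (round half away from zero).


198.5000

M = AᵀA = [2120975929/45549001 3976374150/45549001; 3976374150/45549001 29823778321/182196004]. tr(M)=132552533/630436, det(M)=707281/630436
eigenvalues of AᵀA: λ = (tr ± √(tr²−4·det))/2 = 841/4, 841/157609
σ_max=√(841/4)=(29/2), σ_min=√(841/157609)=(29/397) → κ = 198.5000


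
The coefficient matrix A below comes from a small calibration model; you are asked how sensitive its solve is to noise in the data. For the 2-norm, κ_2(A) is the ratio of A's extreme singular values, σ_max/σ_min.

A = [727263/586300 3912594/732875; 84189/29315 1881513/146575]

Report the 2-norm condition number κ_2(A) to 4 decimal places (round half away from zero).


343.7500

AᵀA = [19905482601/2034010000 55283297769/1271256250; 55283297769/1271256250 614264325669/3178140625]; tr = 6142692609/30250000, det = 10556001/30250000
solving λ² − 6142692609/30250000·λ + 10556001/30250000 = 0 gives λ = 3249/16, 3249/1890625
κ_2(A) = √(λ_max/λ_min) = √((3249/16) / (3249/1890625)) = 343.7500


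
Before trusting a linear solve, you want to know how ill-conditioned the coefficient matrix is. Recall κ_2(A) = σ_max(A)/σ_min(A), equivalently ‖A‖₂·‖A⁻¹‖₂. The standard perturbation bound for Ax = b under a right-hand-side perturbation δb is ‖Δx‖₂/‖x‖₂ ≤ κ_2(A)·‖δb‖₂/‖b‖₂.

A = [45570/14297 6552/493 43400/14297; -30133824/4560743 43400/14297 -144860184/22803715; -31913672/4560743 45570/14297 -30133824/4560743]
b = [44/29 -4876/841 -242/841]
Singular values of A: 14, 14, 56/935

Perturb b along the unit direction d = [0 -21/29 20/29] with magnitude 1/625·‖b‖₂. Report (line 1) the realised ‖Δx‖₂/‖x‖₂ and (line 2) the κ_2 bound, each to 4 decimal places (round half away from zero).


0.0024
0.3740

from the listed singular values, σ₁ = 14, σ_n = 56/935
κ_2(A) = 14 / (56/935) = 233.7500
worst-case relative error ≤ 233.7500 × 1/625 = 0.3740
solve Ax = b  →  x = [-45.8279 0.0084 48.5823]
2-norm of b is 6.0000; of x, 66.7865
with δb = [0.0000 -0.0070 0.0066], A·Δx = δb → ‖Δx‖ = 0.1603
realised ‖Δx‖/‖x‖ = 0.0024
realised/bound (from unrounded values) ≈ 0.0064


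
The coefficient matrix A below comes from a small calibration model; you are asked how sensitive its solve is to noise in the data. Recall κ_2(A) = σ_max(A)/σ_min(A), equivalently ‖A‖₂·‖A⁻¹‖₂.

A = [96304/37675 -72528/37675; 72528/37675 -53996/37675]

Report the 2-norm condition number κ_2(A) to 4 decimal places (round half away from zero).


376.7500

form AᵀA = [581390848/56776225 -436038336/56776225; -436038336/56776225 327035152/56776225] with trace 36337040/2271049 and determinant 4096/2271049
eigenvalues of AᵀA: λ = (tr ± √(tr²−4·det))/2 = 16, 256/2271049
σ_max=√16=4, σ_min=√(256/2271049)=(16/1507) → κ = 376.7500


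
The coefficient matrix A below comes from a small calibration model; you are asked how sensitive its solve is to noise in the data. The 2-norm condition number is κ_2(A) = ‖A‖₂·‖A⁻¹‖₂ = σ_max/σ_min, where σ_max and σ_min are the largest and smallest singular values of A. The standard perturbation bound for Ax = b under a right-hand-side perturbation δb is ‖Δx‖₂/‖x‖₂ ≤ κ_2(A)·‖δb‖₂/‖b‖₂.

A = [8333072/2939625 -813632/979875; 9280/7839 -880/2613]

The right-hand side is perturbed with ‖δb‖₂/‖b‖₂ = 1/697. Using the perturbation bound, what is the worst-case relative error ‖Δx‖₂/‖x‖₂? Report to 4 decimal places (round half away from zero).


0.5191

form AᵀA = [482547271936/51132515625 -46913929216/17044171875; -46913929216/17044171875 4561520896/5681390625] with trace 837761536/81812025 and determinant 65536/81812025
eigenvalues of AᵀA: λ = (tr ± √(tr²−4·det))/2 = 256/25, 256/3272481
κ_2(A) = √(λ_max/λ_min) = √((256/25) / (256/3272481)) = 361.8000
perturbation bound = 361.8000·1/697 = 0.5191


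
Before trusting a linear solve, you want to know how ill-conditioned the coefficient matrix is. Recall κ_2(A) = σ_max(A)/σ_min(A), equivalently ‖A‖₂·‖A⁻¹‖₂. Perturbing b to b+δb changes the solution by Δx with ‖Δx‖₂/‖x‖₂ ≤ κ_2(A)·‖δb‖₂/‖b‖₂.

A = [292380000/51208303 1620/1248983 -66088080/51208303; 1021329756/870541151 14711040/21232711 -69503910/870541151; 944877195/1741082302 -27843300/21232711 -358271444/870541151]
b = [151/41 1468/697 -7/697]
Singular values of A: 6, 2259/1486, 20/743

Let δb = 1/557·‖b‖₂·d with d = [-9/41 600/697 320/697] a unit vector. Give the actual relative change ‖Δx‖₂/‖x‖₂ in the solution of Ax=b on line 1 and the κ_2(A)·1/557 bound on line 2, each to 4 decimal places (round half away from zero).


largest singular value 6, smallest 20/743
κ_2(A) = 6 / (20/743) = 222.9000
κ_2(A)·‖δb‖/‖b‖ = 0.4002
solve Ax = b  →  x = [8.6381 -7.5131 35.3544]
‖b‖₂ = 4.2426 and ‖x‖₂ = 37.1618
δb = ε·‖b‖·d = [-0.0017 0.0066 0.0035]; solving A·Δx = δb gives ‖Δx‖ = 0.2830
relative error = 0.0076
realised/bound (from unrounded values) ≈ 0.0190

0.0076
0.4002


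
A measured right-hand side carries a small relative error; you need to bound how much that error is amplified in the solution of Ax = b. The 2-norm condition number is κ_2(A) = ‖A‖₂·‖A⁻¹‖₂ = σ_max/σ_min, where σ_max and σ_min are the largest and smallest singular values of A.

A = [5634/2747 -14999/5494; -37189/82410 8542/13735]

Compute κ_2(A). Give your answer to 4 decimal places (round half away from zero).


281.4000

M = AᵀA = [17817241/4040100 -1979624/336675; -1979624/336675 3519401/448900]. tr(M)=989837/80802, det(M)=1225/646416
char-poly roots: 49/4 and 25/161604
κ_2(A) = √(λ_max/λ_min) = √((49/4) / (25/161604)) = 281.4000


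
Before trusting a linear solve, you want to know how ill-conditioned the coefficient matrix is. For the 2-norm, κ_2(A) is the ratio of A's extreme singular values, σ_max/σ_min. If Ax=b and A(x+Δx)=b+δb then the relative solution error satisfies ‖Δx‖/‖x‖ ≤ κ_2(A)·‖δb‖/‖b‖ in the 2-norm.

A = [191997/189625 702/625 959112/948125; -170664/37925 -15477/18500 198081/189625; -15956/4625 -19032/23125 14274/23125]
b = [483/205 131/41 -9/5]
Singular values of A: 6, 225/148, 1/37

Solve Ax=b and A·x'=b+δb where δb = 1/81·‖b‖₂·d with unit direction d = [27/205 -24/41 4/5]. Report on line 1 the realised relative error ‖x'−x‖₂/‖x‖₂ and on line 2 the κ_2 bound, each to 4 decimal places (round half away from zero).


0.0179
2.7407

largest singular value 6, smallest 1/37
κ = σ_max/σ_min = 6/(1/37) = 222.0000
worst-case relative error ≤ 222.0000 × 1/81 = 2.7407
solve Ax = b  →  x = [-31.2400 86.3947 -62.3293]
‖b‖₂ = 4.3589 and ‖x‖₂ = 111.0177
δb = ε·‖b‖·d = [0.0071 -0.0315 0.0431]; solving A·Δx = δb gives ‖Δx‖ = 1.9911
realised ‖Δx‖/‖x‖ = 0.0179
so the bound overstates the realised error by a factor of ≈ 152.8152 (computed from the unrounded values)


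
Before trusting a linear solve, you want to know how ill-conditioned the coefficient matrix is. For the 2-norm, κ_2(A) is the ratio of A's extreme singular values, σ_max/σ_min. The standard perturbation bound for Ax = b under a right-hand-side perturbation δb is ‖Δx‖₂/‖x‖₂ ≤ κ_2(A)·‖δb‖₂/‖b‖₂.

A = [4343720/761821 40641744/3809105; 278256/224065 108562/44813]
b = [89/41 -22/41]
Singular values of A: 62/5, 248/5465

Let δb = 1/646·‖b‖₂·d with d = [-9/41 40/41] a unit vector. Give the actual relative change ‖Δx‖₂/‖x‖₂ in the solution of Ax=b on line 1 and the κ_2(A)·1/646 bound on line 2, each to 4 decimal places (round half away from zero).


largest singular value 62/5, smallest 248/5465
κ = σ_max/σ_min = (62/5)/(248/5465) = 273.2500
bound on ‖Δx‖/‖x‖: κ·ε = 273.2500·1/646 = 0.4230
solve Ax = b  →  x = [19.5197 -10.2277]
2-norm of b is 2.2361; of x, 22.0369
Δx = A⁻¹·δb where δb = 1/646·2.2361·d; ‖Δx‖ = 0.0763
relative error = 0.0035
realised/bound (from unrounded values) ≈ 0.0082

0.0035
0.4230


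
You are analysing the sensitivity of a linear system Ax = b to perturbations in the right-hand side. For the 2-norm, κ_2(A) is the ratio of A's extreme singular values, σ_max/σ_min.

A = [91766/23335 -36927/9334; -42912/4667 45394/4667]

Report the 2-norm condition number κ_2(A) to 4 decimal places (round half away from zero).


112.1875

M = AᵀA = [322230724/3222025 -67657149/644405; -67657149/644405 56840617/515524]. tr(M)=2709938321/12888100, det(M)=11316496/3222025
λ_max, λ_min = (2709938321/12888100 ± √7341432133510737441/166103121610000)/2 = 841/4, 53824/3222025
so κ_2 = √((841/4) / (53824/3222025)) = 112.1875


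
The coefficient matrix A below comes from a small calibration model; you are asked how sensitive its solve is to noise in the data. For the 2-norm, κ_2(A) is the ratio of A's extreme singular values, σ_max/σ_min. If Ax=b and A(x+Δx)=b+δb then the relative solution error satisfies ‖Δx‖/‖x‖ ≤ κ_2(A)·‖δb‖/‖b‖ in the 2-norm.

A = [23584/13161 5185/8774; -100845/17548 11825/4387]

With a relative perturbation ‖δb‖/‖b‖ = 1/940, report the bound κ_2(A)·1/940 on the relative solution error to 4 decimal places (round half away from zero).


0.0055

form AᵀA = [59742241/1648656 -1982695/137388; -1982695/137388 348725/45796] with trace 72296341/1648656 and determinant 446265625/6594624
λ_max, λ_min = (72296341/1648656 ± √4491022421738281/2718066606336)/2 = 169/4, 2640625/1648656
so κ_2 = √((169/4) / (2640625/1648656)) = 5.1360
κ_2(A)·‖δb‖/‖b‖ = 0.0055


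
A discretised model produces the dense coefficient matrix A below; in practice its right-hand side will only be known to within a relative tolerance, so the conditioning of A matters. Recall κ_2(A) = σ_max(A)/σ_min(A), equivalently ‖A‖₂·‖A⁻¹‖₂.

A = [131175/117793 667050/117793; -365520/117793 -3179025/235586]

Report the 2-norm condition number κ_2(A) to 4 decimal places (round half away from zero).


88.4000

AᵀA = [892377225/82101721 3955614750/82101721; 3955614750/82101721 70331495625/328406884]; tr = 43962525/195364, det = 1265625/195364
eigenvalues of AᵀA: λ = (tr ± √(tr²−4·det))/2 = 225, 5625/195364
so κ_2 = √(225 / (5625/195364)) = 88.4000


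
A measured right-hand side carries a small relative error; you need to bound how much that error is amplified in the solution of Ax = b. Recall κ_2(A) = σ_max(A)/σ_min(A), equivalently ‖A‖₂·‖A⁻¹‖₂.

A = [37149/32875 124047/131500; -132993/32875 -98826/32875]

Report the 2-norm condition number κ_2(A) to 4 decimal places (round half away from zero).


65.7500

form AᵀA = [30507498/1729225 91489419/6916900; 91489419/6916900 274644657/27667600] with trace 30510585/1106704 and determinant 194481/1106704
solving λ² − 30510585/1106704·λ + 194481/1106704 = 0 gives λ = 441/16, 441/69169
σ_max=√(441/16)=(21/4), σ_min=√(441/69169)=(21/263) → κ = 65.7500


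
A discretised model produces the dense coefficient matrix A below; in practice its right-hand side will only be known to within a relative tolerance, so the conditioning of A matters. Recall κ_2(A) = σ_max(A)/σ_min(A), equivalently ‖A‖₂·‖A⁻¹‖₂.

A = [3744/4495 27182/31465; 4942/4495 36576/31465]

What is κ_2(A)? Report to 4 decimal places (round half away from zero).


form AᵀA = [1537636/808201 11301120/5657407; 11301120/5657407 83066596/39601849] with trace 188360/47089 and determinant 16/47089
char-poly roots: 4 and 4/47089
σ_max=√4=2, σ_min=√(4/47089)=(2/217) → κ = 217.0000

217.0000


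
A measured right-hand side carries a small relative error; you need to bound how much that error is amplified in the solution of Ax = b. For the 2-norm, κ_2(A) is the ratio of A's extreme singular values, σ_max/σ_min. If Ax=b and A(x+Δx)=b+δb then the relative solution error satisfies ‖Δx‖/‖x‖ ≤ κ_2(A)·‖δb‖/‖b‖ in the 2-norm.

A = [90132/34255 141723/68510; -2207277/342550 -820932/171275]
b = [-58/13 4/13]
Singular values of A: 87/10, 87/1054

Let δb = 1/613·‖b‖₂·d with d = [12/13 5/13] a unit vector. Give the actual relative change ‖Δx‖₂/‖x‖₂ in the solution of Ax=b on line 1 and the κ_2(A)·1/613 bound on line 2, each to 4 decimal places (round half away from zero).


from the listed singular values, σ₁ = 87/10, σ_n = 87/1054
condition number: (87/10) ÷ (87/1054) = 105.4000
worst-case relative error ≤ 105.4000 × 1/613 = 0.1719
solve Ax = b  →  x = [28.8920 -38.9057]
‖b‖₂ = 4.4721 and ‖x‖₂ = 48.4603
re-solving with b+δb shifts x by Δx of norm 0.0884
dividing the unrounded norms, ‖Δx‖/‖x‖ = 0.0018
so the bound overstates the realised error by a factor of ≈ 94.2737 (computed from the unrounded values)

0.0018
0.1719


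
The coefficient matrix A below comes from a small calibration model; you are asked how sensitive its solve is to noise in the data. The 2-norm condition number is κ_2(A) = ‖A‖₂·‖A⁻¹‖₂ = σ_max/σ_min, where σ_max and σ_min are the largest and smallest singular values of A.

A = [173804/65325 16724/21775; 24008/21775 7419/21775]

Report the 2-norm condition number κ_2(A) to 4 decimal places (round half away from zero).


150.7500

M = AᵀA = [209439568/25250625 20361208/8416875; 20361208/8416875 1980673/2805625]. tr(M)=363625/40401, det(M)=16/4489
char-poly roots: 9 and 16/40401
so κ_2 = √(9 / (16/40401)) = 150.7500


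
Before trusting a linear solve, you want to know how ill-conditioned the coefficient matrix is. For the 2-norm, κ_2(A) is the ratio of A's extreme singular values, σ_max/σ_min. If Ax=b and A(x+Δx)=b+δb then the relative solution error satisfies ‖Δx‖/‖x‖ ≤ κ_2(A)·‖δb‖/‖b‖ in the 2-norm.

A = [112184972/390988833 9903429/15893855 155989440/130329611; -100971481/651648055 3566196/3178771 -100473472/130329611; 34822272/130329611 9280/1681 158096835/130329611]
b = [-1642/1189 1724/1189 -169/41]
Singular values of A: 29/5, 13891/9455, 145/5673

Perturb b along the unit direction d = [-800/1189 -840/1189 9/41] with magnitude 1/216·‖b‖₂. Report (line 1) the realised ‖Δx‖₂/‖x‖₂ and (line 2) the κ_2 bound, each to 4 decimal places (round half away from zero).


largest singular value 29/5, smallest 145/5673
condition number: (29/5) ÷ (145/5673) = 226.9200
bound on ‖Δx‖/‖x‖: κ·ε = 226.9200·1/216 = 1.0506
solve Ax = b  →  x = [37.8451 -0.3740 -10.0316]
‖b‖₂ = 4.5826 and ‖x‖₂ = 39.1539
Δx = A⁻¹·δb where δb = 1/216·4.5826·d; ‖Δx‖ = 0.8300
realised ‖Δx‖/‖x‖ = 0.0212
realised/bound (from unrounded values) ≈ 0.0202

0.0212
1.0506


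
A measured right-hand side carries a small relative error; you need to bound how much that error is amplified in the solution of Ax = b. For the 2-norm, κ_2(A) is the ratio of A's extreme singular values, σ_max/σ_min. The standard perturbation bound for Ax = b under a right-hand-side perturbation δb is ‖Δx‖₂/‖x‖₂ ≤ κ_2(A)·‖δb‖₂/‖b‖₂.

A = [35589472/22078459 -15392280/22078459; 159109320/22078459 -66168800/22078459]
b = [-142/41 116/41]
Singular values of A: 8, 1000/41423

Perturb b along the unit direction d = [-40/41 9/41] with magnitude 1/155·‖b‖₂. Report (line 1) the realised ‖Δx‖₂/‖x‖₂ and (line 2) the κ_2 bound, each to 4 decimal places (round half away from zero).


0.0072
2.1380

from the listed singular values, σ₁ = 8, σ_n = 1000/41423
κ_2(A) = 8 / (1000/41423) = 331.3840
worst-case relative error ≤ 331.3840 × 1/155 = 2.1380
solve Ax = b  →  x = [63.9585 152.8503]
‖b‖₂ = 4.4721 and ‖x‖₂ = 165.6922
δb = ε·‖b‖·d = [-0.0281 0.0063]; solving A·Δx = δb gives ‖Δx‖ = 1.1952
relative error = 0.0072
so the bound overstates the realised error by a factor of ≈ 296.3992 (computed from the unrounded values)


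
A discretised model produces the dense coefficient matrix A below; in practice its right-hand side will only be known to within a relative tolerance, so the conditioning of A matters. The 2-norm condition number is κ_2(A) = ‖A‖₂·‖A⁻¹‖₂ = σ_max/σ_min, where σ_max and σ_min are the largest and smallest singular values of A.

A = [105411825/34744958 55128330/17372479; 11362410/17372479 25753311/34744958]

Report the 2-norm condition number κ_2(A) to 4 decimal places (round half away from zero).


AᵀA = [6917352941025/718151163844 1815525744480/179537790961; 1815525744480/179537790961 7626272517441/718151163844]; tr = 8646626313/426962642, det = 102515625/3415701136
eigenvalues of AᵀA: λ = (tr ± √(tr²−4·det))/2 = 81/4, 1265625/853925284
κ = σ_max/σ_min = (9/2)/(1125/29222) = 116.8880

116.8880


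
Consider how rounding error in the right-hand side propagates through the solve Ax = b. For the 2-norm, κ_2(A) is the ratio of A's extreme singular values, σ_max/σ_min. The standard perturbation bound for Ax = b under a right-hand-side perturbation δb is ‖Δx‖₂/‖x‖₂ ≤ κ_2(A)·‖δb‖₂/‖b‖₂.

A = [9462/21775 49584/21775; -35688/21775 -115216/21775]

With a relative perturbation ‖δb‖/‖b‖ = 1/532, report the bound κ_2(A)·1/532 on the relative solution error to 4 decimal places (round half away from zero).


0.0472

M = AᵀA = [8066052/2805625 27106464/2805625; 27106464/2805625 93096448/2805625]. tr(M)=161860/4489, det(M)=9216/4489
eigenvalues of AᵀA: λ = (tr ± √(tr²−4·det))/2 = 36, 256/4489
so κ_2 = √(36 / (256/4489)) = 25.1250
worst-case relative error ≤ 25.1250 × 1/532 = 0.0472


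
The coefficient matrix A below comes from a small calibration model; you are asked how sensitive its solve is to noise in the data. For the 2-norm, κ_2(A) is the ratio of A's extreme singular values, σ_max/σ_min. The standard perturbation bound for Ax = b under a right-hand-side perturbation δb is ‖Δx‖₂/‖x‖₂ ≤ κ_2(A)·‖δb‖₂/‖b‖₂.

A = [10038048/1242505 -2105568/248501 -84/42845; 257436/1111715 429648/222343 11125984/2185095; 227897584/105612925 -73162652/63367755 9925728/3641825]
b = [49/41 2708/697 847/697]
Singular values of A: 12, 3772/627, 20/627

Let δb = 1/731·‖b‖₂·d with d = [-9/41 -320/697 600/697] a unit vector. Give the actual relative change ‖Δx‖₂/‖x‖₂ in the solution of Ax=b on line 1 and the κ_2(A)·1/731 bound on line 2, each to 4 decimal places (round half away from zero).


0.0058
0.5146

from the listed singular values, σ₁ = 12, σ_n = 20/627
κ_2(A) = 12 / (20/627) = 376.2000
bound on ‖Δx‖/‖x‖: κ·ε = 376.2000·1/731 = 0.5146
solve Ax = b  →  x = [21.9859 20.8239 -8.1397]
‖b‖ = 4.2426, ‖x‖ = 31.3572
δb = ε·‖b‖·d = [-0.0013 -0.0027 0.0050]; solving A·Δx = δb gives ‖Δx‖ = 0.1820
relative error = 0.0058
tightness: 0.0058 against a bound of 0.5146 (unrounded ratio ≈ 0.0113)


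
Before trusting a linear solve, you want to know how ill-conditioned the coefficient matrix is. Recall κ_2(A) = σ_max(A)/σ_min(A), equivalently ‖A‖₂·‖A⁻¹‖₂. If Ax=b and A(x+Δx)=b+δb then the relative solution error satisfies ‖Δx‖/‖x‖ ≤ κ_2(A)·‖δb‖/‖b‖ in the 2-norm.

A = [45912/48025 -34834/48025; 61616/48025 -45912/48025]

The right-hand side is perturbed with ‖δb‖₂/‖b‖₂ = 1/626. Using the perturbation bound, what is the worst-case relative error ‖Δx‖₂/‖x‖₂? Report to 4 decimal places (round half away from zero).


AᵀA = [236177728/92256025 -177128496/92256025; -177128496/92256025 132852772/92256025]; tr = 14761220/3690241, det = 1024/3690241
eigenvalues of AᵀA: λ = (tr ± √(tr²−4·det))/2 = 4, 256/3690241
κ_2(A) = √(λ_max/λ_min) = √(4 / (256/3690241)) = 240.1250
bound on ‖Δx‖/‖x‖: κ·ε = 240.1250·1/626 = 0.3836

0.3836


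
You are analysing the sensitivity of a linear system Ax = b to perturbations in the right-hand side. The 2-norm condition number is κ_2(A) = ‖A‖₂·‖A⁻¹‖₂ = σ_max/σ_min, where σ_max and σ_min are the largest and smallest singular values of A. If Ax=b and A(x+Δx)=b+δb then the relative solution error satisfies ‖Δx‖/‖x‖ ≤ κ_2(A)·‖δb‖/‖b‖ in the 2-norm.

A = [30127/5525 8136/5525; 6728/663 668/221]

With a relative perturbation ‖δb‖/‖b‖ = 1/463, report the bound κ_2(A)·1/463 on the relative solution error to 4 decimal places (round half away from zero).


0.2022

form AᵀA = [126159049/950625 12263944/316875; 12263944/316875 1194064/105625] with trace 219049/1521 and determinant 400/169
char-poly roots: 144 and 25/1521
κ = σ_max/σ_min = 12/(5/39) = 93.6000
κ_2(A)·‖δb‖/‖b‖ = 0.2022


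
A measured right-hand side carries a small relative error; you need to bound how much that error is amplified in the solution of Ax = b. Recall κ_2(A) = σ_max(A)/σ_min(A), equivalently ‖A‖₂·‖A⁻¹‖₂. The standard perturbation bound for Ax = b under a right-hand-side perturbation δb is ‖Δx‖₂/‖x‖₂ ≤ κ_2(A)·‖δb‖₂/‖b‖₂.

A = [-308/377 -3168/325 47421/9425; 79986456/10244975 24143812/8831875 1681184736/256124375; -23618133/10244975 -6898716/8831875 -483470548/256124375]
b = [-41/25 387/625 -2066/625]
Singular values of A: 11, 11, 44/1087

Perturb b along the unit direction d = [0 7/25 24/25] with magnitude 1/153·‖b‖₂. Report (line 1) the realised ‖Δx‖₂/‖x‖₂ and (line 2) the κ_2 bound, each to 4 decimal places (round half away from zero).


largest singular value 11, smallest 44/1087
κ = σ_max/σ_min = 11/(44/1087) = 271.7500
κ_2(A)·‖δb‖/‖b‖ = 1.7761
solve Ax = b  →  x = [49.6535 -28.3374 -47.1635]
‖b‖ = 3.7417, ‖x‖ = 74.1139
δb = ε·‖b‖·d = [0.0000 0.0068 0.0235]; solving A·Δx = δb gives ‖Δx‖ = 0.6042
relative error = 0.0082
realised/bound (from unrounded values) ≈ 0.0046

0.0082
1.7761


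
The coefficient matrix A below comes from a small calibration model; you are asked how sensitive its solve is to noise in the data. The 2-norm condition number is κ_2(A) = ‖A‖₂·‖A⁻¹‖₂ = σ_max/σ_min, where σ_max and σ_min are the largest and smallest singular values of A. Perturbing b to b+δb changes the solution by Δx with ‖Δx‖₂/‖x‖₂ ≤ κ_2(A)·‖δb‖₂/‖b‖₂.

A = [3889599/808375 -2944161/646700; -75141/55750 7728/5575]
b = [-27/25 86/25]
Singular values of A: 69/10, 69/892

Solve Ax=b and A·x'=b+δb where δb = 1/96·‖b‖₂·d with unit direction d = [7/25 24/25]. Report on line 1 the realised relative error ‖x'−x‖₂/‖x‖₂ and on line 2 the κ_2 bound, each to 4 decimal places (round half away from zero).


0.0125
0.9292

largest singular value 69/10, smallest 69/892
κ_2(A) = (69/10) / (69/892) = 89.2000
κ_2(A)·‖δb‖/‖b‖ = 0.9292
solve Ax = b  →  x = [26.5367 28.2839]
‖b‖ = 3.6056, ‖x‖ = 38.7837
re-solving with b+δb shifts x by Δx of norm 0.4855
relative error = 0.0125
tightness: 0.0125 against a bound of 0.9292 (unrounded ratio ≈ 0.0135)


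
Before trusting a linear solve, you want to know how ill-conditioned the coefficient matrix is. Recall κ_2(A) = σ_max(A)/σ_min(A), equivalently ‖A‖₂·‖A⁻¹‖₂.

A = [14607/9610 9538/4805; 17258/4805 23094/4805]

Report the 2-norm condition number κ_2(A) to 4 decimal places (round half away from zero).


240.2500

M = AᵀA = [280943741/18470420 93643407/4617605; 93643407/4617605 124861256/4617605]. tr(M)=156077753/3694084, det(M)=28561/923521
λ_max, λ_min = (156077753/3694084 ± √24358576873799025/13646256599056)/2 = 169/4, 676/923521
σ_max=√(169/4)=(13/2), σ_min=√(676/923521)=(26/961) → κ = 240.2500


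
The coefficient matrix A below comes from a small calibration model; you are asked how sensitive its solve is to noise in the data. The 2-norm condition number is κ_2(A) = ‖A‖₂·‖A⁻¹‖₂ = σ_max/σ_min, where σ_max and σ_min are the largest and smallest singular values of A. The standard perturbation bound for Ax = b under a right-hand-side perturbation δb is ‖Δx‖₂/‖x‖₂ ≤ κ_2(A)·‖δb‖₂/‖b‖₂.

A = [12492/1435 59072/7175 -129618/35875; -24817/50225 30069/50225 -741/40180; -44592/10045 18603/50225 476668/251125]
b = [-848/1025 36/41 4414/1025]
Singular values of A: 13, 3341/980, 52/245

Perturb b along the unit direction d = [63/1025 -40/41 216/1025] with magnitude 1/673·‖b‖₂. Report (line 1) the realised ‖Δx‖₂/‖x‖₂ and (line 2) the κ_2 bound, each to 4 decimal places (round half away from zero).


σ_max = 13, σ_min = 52/245
κ = σ_max/σ_min = 13/(52/245) = 61.2500
perturbation bound = 61.2500·1/673 = 0.0910
solve Ax = b  →  x = [-0.7634 0.8463 0.3181]
‖b‖₂ = 4.4721 and ‖x‖₂ = 1.1833
re-solving with b+δb shifts x by Δx of norm 0.0313
relative error = 0.0265
realised/bound (from unrounded values) ≈ 0.2907

0.0265
0.0910


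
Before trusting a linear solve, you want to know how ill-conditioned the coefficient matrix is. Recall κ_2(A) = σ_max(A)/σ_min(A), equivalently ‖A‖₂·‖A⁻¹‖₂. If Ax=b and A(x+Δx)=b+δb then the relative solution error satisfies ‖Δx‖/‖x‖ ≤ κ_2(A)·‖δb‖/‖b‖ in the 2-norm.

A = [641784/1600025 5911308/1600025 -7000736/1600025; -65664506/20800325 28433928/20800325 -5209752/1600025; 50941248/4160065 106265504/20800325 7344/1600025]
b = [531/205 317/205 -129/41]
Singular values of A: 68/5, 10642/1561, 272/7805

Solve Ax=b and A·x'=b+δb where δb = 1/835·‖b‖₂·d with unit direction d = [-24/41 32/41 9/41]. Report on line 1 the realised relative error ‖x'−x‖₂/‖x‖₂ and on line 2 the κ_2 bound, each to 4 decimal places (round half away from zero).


largest singular value 68/5, smallest 272/7805
condition number: (68/5) ÷ (272/7805) = 390.2500
worst-case relative error ≤ 390.2500 × 1/835 = 0.4674
solve Ax = b  →  x = [8.5240 -21.0312 -17.5690]
‖b‖₂ = 4.3589 and ‖x‖₂ = 28.6991
δb = ε·‖b‖·d = [-0.0031 0.0041 0.0011]; solving A·Δx = δb gives ‖Δx‖ = 0.1498
realised ‖Δx‖/‖x‖ = 0.0052
tightness: 0.0052 against a bound of 0.4674 (unrounded ratio ≈ 0.0112)

0.0052
0.4674


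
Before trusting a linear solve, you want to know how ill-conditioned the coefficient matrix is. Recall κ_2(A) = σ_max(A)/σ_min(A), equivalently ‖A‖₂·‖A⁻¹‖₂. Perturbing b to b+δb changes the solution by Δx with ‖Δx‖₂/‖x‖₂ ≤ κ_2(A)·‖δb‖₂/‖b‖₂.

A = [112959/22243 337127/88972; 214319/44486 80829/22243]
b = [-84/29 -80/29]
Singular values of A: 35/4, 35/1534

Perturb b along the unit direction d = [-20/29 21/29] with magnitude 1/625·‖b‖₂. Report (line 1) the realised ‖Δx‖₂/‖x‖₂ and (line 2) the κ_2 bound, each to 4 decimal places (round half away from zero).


from the listed singular values, σ₁ = 35/4, σ_n = 35/1534
κ_2(A) = (35/4) / (35/1534) = 383.5000
bound on ‖Δx‖/‖x‖: κ·ε = 383.5000·1/625 = 0.6136
solve Ax = b  →  x = [-0.3657 -0.2743]
‖b‖₂ = 4.0000 and ‖x‖₂ = 0.4571
δb = ε·‖b‖·d = [-0.0044 0.0046]; solving A·Δx = δb gives ‖Δx‖ = 0.2805
dividing the unrounded norms, ‖Δx‖/‖x‖ = 0.6136
tightness: 0.6136 against a bound of 0.6136; the bound is attained (ratio 1)

0.6136
0.6136


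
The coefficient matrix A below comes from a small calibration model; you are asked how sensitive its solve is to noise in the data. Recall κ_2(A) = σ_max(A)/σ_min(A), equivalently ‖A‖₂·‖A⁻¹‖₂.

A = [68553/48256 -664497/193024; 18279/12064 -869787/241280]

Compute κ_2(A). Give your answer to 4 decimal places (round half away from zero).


307.2000

AᵀA = [11944665/2768896 -573302853/55377920; -573302853/55377920 27518879169/1107558400]; tr = 191105001/6553600, det = 59049/6553600
solving λ² − 191105001/6553600·λ + 59049/6553600 = 0 gives λ = 729/25, 81/262144
σ_max=√(729/25)=(27/5), σ_min=√(81/262144)=(9/512) → κ = 307.2000


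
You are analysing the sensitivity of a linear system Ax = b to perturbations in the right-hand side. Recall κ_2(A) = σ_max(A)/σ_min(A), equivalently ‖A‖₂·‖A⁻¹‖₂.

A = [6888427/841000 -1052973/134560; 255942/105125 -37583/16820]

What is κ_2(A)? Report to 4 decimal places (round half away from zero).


AᵀA = [82628528329/1131649600 -62951584059/905319680; -62951584059/905319680 47966039185/724255744]; tr = 2997868529/21529600, det = 12117361/21529600
eigenvalues of AᵀA: λ = (tr ± √(tr²−4·det))/2 = 3481/25, 3481/861184
so κ_2 = √((3481/25) / (3481/861184)) = 185.6000

185.6000


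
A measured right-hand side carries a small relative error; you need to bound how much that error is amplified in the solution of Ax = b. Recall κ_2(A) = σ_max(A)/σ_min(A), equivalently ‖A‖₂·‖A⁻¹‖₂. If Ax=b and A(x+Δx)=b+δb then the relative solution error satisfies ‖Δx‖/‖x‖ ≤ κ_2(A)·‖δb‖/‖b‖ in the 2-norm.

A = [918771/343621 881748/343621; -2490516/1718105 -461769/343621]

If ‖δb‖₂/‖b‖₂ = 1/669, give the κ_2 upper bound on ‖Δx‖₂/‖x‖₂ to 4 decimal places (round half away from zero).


0.2084

M = AᵀA = [94485030129/10214134225 17995382496/2042826845; 17995382496/2042826845 3428062785/408565369]. tr(M)=214252794/12145225, det(M)=194481/12145225
char-poly roots: 441/25 and 441/485809
κ = σ_max/σ_min = (21/5)/(21/697) = 139.4000
worst-case relative error ≤ 139.4000 × 1/669 = 0.2084


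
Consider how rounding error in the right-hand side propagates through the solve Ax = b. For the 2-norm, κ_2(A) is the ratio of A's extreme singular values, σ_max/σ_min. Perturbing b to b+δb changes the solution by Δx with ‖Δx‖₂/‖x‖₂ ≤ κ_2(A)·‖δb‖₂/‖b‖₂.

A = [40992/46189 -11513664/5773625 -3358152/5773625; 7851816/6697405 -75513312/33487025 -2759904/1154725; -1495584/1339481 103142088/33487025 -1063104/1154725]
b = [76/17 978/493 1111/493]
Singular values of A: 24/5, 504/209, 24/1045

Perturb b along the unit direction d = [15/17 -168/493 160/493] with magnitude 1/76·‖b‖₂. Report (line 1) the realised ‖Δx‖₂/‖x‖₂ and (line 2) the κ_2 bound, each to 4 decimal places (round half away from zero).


0.0177
2.7500

largest singular value 24/5, smallest 24/1045
condition number: (24/5) ÷ (24/1045) = 209.0000
bound on ‖Δx‖/‖x‖: κ·ε = 209.0000·1/76 = 2.7500
solve Ax = b  →  x = [160.9295 64.2868 17.4544]
‖b‖₂ = 5.3852 and ‖x‖₂ = 174.1716
Δx = A⁻¹·δb where δb = 1/76·5.3852·d; ‖Δx‖ = 3.0853
dividing the unrounded norms, ‖Δx‖/‖x‖ = 0.0177
tightness: 0.0177 against a bound of 2.7500 (unrounded ratio ≈ 0.0064)
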